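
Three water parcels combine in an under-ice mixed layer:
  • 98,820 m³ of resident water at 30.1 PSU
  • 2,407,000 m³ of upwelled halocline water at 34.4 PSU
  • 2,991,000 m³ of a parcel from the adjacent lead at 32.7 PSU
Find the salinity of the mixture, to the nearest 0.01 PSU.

Total salt / total volume:
salt = 98,820×30.1 + 2,407,000×34.4 + 2,991,000×32.7 = 2,974,482 + 82,800,800 + 97,805,700 = 183,580,982
volume = 98,820 + 2,407,000 + 2,991,000 = 5,496,820 m³
S = 183,580,982 / 5,496,820 = 33.3977 PSU

33.40 PSU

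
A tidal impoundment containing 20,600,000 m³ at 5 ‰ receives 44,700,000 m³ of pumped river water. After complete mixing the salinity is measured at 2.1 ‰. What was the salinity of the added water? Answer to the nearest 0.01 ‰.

Salt balance: 20,600,000×5 + 44,700,000×S = 65,300,000×2.1
103,000,000 + 44,700,000·S = 137,130,000
S = (137,130,000 − 103,000,000) / 44,700,000 = 0.7635 ‰

0.76 ‰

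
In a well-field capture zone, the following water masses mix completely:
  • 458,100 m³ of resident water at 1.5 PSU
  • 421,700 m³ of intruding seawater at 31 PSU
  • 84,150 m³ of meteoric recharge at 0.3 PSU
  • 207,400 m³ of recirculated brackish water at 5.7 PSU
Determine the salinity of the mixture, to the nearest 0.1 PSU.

12.8 PSU

Conserving salt mass:
salt = 458,100×1.5 + 421,700×31 + 84,150×0.3 + 207,400×5.7 = 687,150 + 13,072,700 + 25,245 + 1,182,180 = 14,967,275
volume = 458,100 + 421,700 + 84,150 + 207,400 = 1,171,350 m³
S = 14,967,275 / 1,171,350 = 12.778 PSU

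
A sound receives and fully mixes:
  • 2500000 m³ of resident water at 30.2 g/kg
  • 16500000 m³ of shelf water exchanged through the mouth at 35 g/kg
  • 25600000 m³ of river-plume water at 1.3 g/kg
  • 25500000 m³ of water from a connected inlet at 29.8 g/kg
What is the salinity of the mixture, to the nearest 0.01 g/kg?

20.63 g/kg

Conserving salt mass:
salt = 2,500,000×30.2 + 16,500,000×35 + 25,600,000×1.3 + 25,500,000×29.8 = 75,500,000 + 577,500,000 + 33,280,000 + 759,900,000 = 1,446,180,000
volume = 2,500,000 + 16,500,000 + 25,600,000 + 25,500,000 = 70,100,000 m³
S = 1,446,180,000 / 70,100,000 = 20.6302 g/kg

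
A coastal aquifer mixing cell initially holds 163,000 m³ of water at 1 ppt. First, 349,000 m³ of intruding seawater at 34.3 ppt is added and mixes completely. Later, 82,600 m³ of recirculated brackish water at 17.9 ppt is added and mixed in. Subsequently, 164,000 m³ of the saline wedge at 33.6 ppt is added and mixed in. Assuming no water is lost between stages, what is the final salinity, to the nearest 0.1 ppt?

25.2 ppt

Weighted by volume,
Initial salt = 163,000×1 = 163,000
After stage 1: salt = 163,000 + 349,000×34.3 = 12,133,700; volume = 512,000 m³; S = 23.699 ppt
After stage 2: salt = 12,133,700 + 82,600×17.9 = 13,612,240; volume = 594,600 m³; S = 22.893 ppt
After stage 3: salt = 13,612,240 + 164,000×33.6 = 19,122,640; volume = 758,600 m³
S = 19,122,640 / 758,600 = 25.2078 ppt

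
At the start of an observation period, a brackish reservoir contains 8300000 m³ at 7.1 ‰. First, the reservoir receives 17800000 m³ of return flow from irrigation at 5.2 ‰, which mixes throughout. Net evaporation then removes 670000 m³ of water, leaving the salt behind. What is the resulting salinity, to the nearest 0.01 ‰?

After mixing: salt = 8,300,000×7.1 + 17,800,000×5.2 = 151,490,000; volume = 26,100,000 m³
After evaporation: salt unchanged = 151,490,000; volume = 26,100,000 − 670,000 = 25,430,000 m³
S = 151,490,000 / 25,430,000 = 5.9571 ‰

5.96 ‰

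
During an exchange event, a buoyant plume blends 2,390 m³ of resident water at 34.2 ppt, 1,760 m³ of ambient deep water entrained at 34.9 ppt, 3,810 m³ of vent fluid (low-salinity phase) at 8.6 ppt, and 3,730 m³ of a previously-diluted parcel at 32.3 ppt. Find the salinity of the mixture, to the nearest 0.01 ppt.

25.36 ppt

Total salt / total volume:
salt = 2,390×34.2 + 1,760×34.9 + 3,810×8.6 + 3,730×32.3 = 81,738 + 61,424 + 32,766 + 120,479 = 296,407
volume = 2,390 + 1,760 + 3,810 + 3,730 = 11,690 m³
S = 296,407 / 11,690 = 25.3556 ppt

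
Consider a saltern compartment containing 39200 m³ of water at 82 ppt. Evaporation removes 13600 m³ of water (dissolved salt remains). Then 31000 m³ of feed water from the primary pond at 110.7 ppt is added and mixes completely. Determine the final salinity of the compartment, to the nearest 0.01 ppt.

117.42 ppt

After evaporation: salt = 39,200×82 = 3,214,400; volume = 39,200 − 13,600 = 25,600 m³
After mixing: salt = 3,214,400 + 31,000×110.7 = 6,646,100; volume = 25,600 + 31,000 = 56,600 m³
S = 6,646,100 / 56,600 = 117.4223 ppt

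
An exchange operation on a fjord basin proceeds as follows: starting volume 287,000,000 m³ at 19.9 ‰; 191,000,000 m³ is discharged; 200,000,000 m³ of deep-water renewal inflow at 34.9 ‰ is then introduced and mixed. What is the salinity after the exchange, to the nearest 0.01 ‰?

Remaining after removal: 96,000,000 m³ at 19.9 ‰ (salt = 1,910,400,000)
After addition: salt = 1,910,400,000 + 200,000,000×34.9 = 8,890,400,000; volume = 296,000,000 m³
S = 8,890,400,000 / 296,000,000 = 30.0351 ‰

30.04 ‰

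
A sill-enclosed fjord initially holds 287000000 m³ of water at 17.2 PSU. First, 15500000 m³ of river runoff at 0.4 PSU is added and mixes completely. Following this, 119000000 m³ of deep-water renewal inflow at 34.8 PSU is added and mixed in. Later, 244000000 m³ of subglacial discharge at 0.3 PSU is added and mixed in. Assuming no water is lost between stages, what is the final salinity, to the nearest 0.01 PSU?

13.76 PSU

Weighted by volume,
Initial salt = 287,000,000×17.2 = 4,936,400,000
After stage 1: salt = 4,936,400,000 + 15,500,000×0.4 = 4,942,600,000; volume = 302,500,000 m³; S = 16.339 PSU
After stage 2: salt = 4,942,600,000 + 119,000,000×34.8 = 9,083,800,000; volume = 421,500,000 m³; S = 21.551 PSU
After stage 3: salt = 9,083,800,000 + 244,000,000×0.3 = 9,157,000,000; volume = 665,500,000 m³
S = 9,157,000,000 / 665,500,000 = 13.7596 PSU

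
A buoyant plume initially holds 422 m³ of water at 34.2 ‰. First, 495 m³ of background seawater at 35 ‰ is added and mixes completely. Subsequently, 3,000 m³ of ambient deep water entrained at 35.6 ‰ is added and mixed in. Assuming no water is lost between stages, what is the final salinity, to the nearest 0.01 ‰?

Weighted by volume,
Initial salt = 422×34.2 = 14,432.4
After stage 1: salt = 14,432.4 + 495×35 = 31,757.4; volume = 917 m³; S = 34.632 ‰
After stage 2: salt = 31,757.4 + 3,000×35.6 = 138,557.4; volume = 3,917 m³
S = 138,557.4 / 3,917 = 35.3733 ‰

35.37 ‰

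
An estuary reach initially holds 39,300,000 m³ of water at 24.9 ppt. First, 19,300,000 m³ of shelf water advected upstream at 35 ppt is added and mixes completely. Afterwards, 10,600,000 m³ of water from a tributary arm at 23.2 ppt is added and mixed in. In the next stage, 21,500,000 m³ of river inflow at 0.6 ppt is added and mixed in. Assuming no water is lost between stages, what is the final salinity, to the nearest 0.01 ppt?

Conserving salt mass:
Initial salt = 39,300,000×24.9 = 978,570,000
After stage 1: salt = 978,570,000 + 19,300,000×35 = 1,654,070,000; volume = 58,600,000 m³; S = 28.226 ppt
After stage 2: salt = 1,654,070,000 + 10,600,000×23.2 = 1,899,990,000; volume = 69,200,000 m³; S = 27.457 ppt
After stage 3: salt = 1,899,990,000 + 21,500,000×0.6 = 1,912,890,000; volume = 90,700,000 m³
S = 1,912,890,000 / 90,700,000 = 21.0903 ppt

21.09 ppt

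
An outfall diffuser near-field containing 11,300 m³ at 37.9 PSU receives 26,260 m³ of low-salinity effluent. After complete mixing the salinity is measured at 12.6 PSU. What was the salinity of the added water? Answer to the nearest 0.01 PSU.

Salt balance: 11,300×37.9 + 26,260×S = 37,560×12.6
428,270 + 26,260·S = 473,256
S = (473,256 − 428,270) / 26,260 = 1.7131 PSU

1.71 PSU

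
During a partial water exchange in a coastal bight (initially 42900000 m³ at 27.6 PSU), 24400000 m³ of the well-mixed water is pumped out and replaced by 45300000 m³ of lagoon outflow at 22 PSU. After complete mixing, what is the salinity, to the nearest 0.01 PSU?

Remaining after removal: 18,500,000 m³ at 27.6 PSU (salt = 510,600,000)
After addition: salt = 510,600,000 + 45,300,000×22 = 1,507,200,000; volume = 63,800,000 m³
S = 1,507,200,000 / 63,800,000 = 23.6238 PSU

23.62 PSU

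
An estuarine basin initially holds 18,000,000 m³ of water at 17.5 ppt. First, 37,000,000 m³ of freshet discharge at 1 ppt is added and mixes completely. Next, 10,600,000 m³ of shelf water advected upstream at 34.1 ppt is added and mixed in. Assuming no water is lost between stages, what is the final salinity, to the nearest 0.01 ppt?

10.88 ppt

By conservation of dissolved salt,
Initial salt = 18,000,000×17.5 = 315,000,000
After stage 1: salt = 315,000,000 + 37,000,000×1 = 352,000,000; volume = 55,000,000 m³; S = 6.4 ppt
After stage 2: salt = 352,000,000 + 10,600,000×34.1 = 713,460,000; volume = 65,600,000 m³
S = 713,460,000 / 65,600,000 = 10.8759 ppt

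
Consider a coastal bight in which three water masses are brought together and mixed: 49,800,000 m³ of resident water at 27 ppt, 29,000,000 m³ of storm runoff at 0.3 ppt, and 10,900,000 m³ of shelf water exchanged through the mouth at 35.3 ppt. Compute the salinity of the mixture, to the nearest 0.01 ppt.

19.38 ppt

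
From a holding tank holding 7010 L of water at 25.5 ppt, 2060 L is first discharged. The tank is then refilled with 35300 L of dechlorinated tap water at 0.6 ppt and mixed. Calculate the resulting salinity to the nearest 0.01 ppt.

Remaining after removal: 4,950 L at 25.5 ppt (salt = 126,225)
After addition: salt = 126,225 + 35,300×0.6 = 147,405; volume = 40,250 L
S = 147,405 / 40,250 = 3.6622 ppt

3.66 ppt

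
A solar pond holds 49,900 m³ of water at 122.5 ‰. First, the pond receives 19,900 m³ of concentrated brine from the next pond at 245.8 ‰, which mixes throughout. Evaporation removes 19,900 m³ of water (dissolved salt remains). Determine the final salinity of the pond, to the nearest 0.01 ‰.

220.52 ‰

After mixing: salt = 49,900×122.5 + 19,900×245.8 = 11,004,170; volume = 69,800 m³
After evaporation: salt unchanged = 11,004,170; volume = 69,800 − 19,900 = 49,900 m³
S = 11,004,170 / 49,900 = 220.5244 ‰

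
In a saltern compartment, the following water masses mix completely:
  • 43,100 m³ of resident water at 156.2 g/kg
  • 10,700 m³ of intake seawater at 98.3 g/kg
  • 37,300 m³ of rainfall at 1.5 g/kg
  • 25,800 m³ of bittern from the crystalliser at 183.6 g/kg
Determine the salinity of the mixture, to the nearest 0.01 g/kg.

Salt balance:
salt = 43,100×156.2 + 10,700×98.3 + 37,300×1.5 + 25,800×183.6 = 6,732,220 + 1,051,810 + 55,950 + 4,736,880 = 12,576,860
volume = 43,100 + 10,700 + 37,300 + 25,800 = 116,900 m³
S = 12,576,860 / 116,900 = 107.5865 g/kg

107.59 g/kg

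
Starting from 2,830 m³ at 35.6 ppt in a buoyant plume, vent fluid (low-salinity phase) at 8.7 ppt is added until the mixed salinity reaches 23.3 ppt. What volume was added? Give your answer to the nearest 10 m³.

2380 m³

Salt balance: 2,830×35.6 + V×8.7 = (2,830+V)×23.3
100,748 + 8.7V = 65,939 + 23.3V
34,809 = 14.6V
V = 2,384.18 m³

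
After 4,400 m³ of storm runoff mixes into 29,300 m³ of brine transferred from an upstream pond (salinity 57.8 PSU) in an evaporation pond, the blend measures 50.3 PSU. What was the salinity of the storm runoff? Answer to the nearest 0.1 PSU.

0.4 PSU

Salt balance: 29,300×57.8 + 4,400×S = 33,700×50.3
1,693,540 + 4,400·S = 1,695,110
S = (1,695,110 − 1,693,540) / 4,400 = 0.3568 PSU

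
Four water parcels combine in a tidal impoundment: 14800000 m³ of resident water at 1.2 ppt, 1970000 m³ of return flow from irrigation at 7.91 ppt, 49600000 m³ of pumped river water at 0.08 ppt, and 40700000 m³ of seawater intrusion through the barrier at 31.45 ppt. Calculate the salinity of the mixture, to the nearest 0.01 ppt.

12.30 ppt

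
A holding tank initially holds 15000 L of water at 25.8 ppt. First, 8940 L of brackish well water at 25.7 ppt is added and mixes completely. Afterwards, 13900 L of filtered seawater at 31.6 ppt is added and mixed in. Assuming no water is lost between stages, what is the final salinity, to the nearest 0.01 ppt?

Conserving salt mass:
Initial salt = 15,000×25.8 = 387,000
After stage 1: salt = 387,000 + 8,940×25.7 = 616,758; volume = 23,940 L; S = 25.763 ppt
After stage 2: salt = 616,758 + 13,900×31.6 = 1,055,998; volume = 37,840 L
S = 1,055,998 / 37,840 = 27.9069 ppt

27.91 ppt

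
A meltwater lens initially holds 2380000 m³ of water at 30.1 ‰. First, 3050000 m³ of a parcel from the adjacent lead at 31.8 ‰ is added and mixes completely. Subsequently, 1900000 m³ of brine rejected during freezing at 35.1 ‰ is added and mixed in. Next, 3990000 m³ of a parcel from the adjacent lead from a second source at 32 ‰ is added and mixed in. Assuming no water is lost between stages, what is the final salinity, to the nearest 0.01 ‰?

32.07 ‰

Total salt / total volume:
Initial salt = 2,380,000×30.1 = 71,638,000
After stage 1: salt = 71,638,000 + 3,050,000×31.8 = 168,628,000; volume = 5,430,000 m³; S = 31.055 ‰
After stage 2: salt = 168,628,000 + 1,900,000×35.1 = 235,318,000; volume = 7,330,000 m³; S = 32.103 ‰
After stage 3: salt = 235,318,000 + 3,990,000×32 = 362,998,000; volume = 11,320,000 m³
S = 362,998,000 / 11,320,000 = 32.067 ‰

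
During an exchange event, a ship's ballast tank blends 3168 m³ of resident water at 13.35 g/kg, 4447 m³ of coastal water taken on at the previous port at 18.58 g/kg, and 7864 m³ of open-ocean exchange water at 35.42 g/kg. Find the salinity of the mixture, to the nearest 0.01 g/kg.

Mass of salt is conserved:
salt = 3,168×13.35 + 4,447×18.58 + 7,864×35.42 = 42,292.8 + 82,625.26 + 278,542.88 = 403,460.94
volume = 3,168 + 4,447 + 7,864 = 15,479 m³
S = 403,460.94 / 15,479 = 26.0651 g/kg

26.07 g/kg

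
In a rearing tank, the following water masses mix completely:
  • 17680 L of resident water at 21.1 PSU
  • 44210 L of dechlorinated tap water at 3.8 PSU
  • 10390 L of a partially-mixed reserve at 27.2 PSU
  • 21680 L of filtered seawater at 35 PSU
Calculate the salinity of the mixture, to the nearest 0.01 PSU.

16.84 PSU

By conservation of dissolved salt,
salt = 17,680×21.1 + 44,210×3.8 + 10,390×27.2 + 21,680×35 = 373,048 + 167,998 + 282,608 + 758,800 = 1,582,454
volume = 17,680 + 44,210 + 10,390 + 21,680 = 93,960 L
S = 1,582,454 / 93,960 = 16.8418 PSU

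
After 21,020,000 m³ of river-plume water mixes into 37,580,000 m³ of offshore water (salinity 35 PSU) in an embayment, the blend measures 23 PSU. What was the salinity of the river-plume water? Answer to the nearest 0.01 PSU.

1.55 PSU

Salt balance: 37,580,000×35 + 21,020,000×S = 58,600,000×23
1,315,300,000 + 21,020,000·S = 1,347,800,000
S = (1,347,800,000 − 1,315,300,000) / 21,020,000 = 1.5461 PSU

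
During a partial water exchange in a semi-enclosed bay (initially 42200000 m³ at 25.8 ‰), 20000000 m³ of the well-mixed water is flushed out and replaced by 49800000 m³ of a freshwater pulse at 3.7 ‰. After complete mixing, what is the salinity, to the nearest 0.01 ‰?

10.51 ‰

Remaining after removal: 22,200,000 m³ at 25.8 ‰ (salt = 572,760,000)
After addition: salt = 572,760,000 + 49,800,000×3.7 = 757,020,000; volume = 72,000,000 m³
S = 757,020,000 / 72,000,000 = 10.5142 ‰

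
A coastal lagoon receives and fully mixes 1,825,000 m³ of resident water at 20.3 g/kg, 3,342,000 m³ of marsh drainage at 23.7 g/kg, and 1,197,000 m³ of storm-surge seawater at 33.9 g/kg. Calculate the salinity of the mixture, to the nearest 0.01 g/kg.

24.64 g/kg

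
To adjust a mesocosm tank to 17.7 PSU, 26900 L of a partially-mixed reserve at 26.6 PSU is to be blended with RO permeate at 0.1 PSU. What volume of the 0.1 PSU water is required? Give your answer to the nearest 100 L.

Salt balance: 26,900×26.6 + V×0.1 = (26,900+V)×17.7
715,540 + 0.1V = 476,130 + 17.7V
239,410 = 17.6V
V = 13,602.84 L

13600 L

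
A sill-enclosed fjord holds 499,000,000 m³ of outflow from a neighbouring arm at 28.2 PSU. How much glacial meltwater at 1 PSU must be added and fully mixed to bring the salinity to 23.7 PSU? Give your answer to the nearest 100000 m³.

98900000 m³

Salt balance: 499,000,000×28.2 + V×1 = (499,000,000+V)×23.7
14,071,800,000 + 1V = 11,826,300,000 + 23.7V
2,245,500,000 = 22.7V
V = 98,920,704.85 m³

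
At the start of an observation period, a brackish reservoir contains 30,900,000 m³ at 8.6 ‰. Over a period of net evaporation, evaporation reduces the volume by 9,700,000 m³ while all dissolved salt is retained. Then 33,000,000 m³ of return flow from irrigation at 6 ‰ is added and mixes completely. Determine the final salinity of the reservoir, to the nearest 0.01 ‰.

After evaporation: salt = 30,900,000×8.6 = 265,740,000; volume = 30,900,000 − 9,700,000 = 21,200,000 m³
After mixing: salt = 265,740,000 + 33,000,000×6 = 463,740,000; volume = 21,200,000 + 33,000,000 = 54,200,000 m³
S = 463,740,000 / 54,200,000 = 8.5561 ‰

8.56 ‰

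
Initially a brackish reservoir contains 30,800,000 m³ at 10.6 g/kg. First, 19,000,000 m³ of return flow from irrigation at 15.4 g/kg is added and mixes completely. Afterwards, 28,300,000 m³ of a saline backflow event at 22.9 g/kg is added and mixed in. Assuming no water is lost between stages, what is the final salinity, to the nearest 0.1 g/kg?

Mass of salt is conserved:
Initial salt = 30,800,000×10.6 = 326,480,000
After stage 1: salt = 326,480,000 + 19,000,000×15.4 = 619,080,000; volume = 49,800,000 m³; S = 12.431 g/kg
After stage 2: salt = 619,080,000 + 28,300,000×22.9 = 1,267,150,000; volume = 78,100,000 m³
S = 1,267,150,000 / 78,100,000 = 16.2247 g/kg

16.2 g/kg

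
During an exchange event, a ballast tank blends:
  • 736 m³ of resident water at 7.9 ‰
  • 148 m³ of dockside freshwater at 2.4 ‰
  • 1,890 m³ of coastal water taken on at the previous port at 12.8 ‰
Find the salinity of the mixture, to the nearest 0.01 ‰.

Mass of salt is conserved:
salt = 736×7.9 + 148×2.4 + 1,890×12.8 = 5,814.4 + 355.2 + 24,192 = 30,361.6
volume = 736 + 148 + 1,890 = 2,774 m³
S = 30,361.6 / 2,774 = 10.9451 ‰

10.95 ‰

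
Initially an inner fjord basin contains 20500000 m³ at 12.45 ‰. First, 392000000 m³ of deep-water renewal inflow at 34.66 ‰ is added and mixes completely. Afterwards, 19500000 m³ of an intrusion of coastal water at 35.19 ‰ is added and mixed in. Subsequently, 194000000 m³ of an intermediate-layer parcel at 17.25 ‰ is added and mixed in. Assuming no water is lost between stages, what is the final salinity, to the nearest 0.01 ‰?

28.55 ‰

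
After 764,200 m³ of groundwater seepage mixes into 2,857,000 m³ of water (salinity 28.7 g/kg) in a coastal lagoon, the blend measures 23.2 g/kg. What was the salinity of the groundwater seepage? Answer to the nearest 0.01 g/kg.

2.64 g/kg

Salt balance: 2,857,000×28.7 + 764,200×S = 3,621,200×23.2
81,995,900 + 764,200·S = 84,011,840
S = (84,011,840 − 81,995,900) / 764,200 = 2.638 g/kg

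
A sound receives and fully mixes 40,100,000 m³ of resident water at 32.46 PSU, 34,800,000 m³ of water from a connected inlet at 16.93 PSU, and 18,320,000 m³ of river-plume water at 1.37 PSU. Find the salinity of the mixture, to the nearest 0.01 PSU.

Conserving salt mass:
salt = 40,100,000×32.46 + 34,800,000×16.93 + 18,320,000×1.37 = 1,301,646,000 + 589,164,000 + 25,098,400 = 1,915,908,400
volume = 40,100,000 + 34,800,000 + 18,320,000 = 93,220,000 m³
S = 1,915,908,400 / 93,220,000 = 20.5525 PSU

20.55 PSU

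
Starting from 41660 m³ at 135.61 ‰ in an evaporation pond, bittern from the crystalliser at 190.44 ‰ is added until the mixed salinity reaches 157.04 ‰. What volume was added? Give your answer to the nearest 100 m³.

Salt balance: 41,660×135.61 + V×190.44 = (41,660+V)×157.04
5,649,512.6 + 190.44V = 6,542,286.4 + 157.04V
892,773.8 = 33.4V
V = 26,729.75 m³

26700 m³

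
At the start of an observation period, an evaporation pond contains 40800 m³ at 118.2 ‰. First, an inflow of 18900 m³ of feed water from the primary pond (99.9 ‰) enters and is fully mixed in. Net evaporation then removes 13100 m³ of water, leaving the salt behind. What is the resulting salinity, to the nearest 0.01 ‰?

After mixing: salt = 40,800×118.2 + 18,900×99.9 = 6,710,670; volume = 59,700 m³
After evaporation: salt unchanged = 6,710,670; volume = 59,700 − 13,100 = 46,600 m³
S = 6,710,670 / 46,600 = 144.0058 ‰

144.01 ‰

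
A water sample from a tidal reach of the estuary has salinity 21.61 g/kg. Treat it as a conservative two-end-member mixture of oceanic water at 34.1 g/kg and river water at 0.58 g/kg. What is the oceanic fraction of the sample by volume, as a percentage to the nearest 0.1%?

Let g be the oceanic fraction. Salt balance per unit volume:
g×34.1 + (1−g)×0.58 = 21.61
g = (21.61 − 0.58) / (34.1 − 0.58) = 21.03/33.52 = 0.6274

62.7%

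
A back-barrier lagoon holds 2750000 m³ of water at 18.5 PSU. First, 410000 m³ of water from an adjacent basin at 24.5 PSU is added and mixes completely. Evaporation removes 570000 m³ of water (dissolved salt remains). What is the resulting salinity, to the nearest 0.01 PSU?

After mixing: salt = 2,750,000×18.5 + 410,000×24.5 = 60,920,000; volume = 3,160,000 m³
After evaporation: salt unchanged = 60,920,000; volume = 3,160,000 − 570,000 = 2,590,000 m³
S = 60,920,000 / 2,590,000 = 23.5212 PSU

23.52 PSU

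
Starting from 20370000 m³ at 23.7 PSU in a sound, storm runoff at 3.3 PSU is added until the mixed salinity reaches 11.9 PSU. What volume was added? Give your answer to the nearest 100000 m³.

27900000 m³

Salt balance: 20,370,000×23.7 + V×3.3 = (20,370,000+V)×11.9
482,769,000 + 3.3V = 242,403,000 + 11.9V
240,366,000 = 8.6V
V = 27,949,534.88 m³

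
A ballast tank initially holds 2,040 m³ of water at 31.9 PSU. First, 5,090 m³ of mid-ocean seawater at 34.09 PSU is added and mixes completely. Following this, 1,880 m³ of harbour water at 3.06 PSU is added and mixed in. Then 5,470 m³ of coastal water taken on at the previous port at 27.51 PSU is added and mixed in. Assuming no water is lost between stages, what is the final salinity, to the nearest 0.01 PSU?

By conservation of dissolved salt,
Initial salt = 2,040×31.9 = 65,076
After stage 1: salt = 65,076 + 5,090×34.09 = 238,594.1; volume = 7,130 m³; S = 33.463 PSU
After stage 2: salt = 238,594.1 + 1,880×3.06 = 244,346.9; volume = 9,010 m³; S = 27.12 PSU
After stage 3: salt = 244,346.9 + 5,470×27.51 = 394,826.6; volume = 14,480 m³
S = 394,826.6 / 14,480 = 27.267 PSU

27.27 PSU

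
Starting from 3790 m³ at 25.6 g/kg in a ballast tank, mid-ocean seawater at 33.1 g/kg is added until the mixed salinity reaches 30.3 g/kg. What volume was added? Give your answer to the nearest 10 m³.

Salt balance: 3,790×25.6 + V×33.1 = (3,790+V)×30.3
97,024 + 33.1V = 114,837 + 30.3V
17,813 = 2.8V
V = 6,361.79 m³

6360 m³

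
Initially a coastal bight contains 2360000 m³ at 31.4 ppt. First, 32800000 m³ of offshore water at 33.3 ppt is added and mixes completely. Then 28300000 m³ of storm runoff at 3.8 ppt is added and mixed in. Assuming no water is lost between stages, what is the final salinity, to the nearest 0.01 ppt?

By conservation of dissolved salt,
Initial salt = 2,360,000×31.4 = 74,104,000
After stage 1: salt = 74,104,000 + 32,800,000×33.3 = 1,166,344,000; volume = 35,160,000 m³; S = 33.172 ppt
After stage 2: salt = 1,166,344,000 + 28,300,000×3.8 = 1,273,884,000; volume = 63,460,000 m³
S = 1,273,884,000 / 63,460,000 = 20.0738 ppt

20.07 ppt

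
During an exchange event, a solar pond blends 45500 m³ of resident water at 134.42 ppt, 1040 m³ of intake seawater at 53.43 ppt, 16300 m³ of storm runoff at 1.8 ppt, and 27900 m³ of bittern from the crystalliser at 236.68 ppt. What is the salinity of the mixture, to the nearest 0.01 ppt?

141.11 ppt

Conserving salt mass:
salt = 45,500×134.42 + 1,040×53.43 + 16,300×1.8 + 27,900×236.68 = 6,116,110 + 55,567.2 + 29,340 + 6,603,372 = 12,804,389.2
volume = 45,500 + 1,040 + 16,300 + 27,900 = 90,740 m³
S = 12,804,389.2 / 90,740 = 141.1107 ppt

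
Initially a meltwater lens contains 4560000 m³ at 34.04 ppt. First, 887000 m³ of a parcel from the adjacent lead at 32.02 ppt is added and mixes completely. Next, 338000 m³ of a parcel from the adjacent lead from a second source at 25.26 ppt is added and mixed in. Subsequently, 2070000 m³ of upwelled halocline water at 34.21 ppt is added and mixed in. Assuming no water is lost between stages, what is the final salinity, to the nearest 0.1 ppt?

33.5 ppt

Weighted by volume,
Initial salt = 4,560,000×34.04 = 155,222,400
After stage 1: salt = 155,222,400 + 887,000×32.02 = 183,624,140; volume = 5,447,000 m³; S = 33.711 ppt
After stage 2: salt = 183,624,140 + 338,000×25.26 = 192,162,020; volume = 5,785,000 m³; S = 33.217 ppt
After stage 3: salt = 192,162,020 + 2,070,000×34.21 = 262,976,720; volume = 7,855,000 m³
S = 262,976,720 / 7,855,000 = 33.4789 ppt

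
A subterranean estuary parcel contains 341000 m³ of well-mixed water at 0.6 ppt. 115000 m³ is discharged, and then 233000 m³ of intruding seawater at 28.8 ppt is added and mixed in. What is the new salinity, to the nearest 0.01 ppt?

14.92 ppt

Remaining after removal: 226,000 m³ at 0.6 ppt (salt = 135,600)
After addition: salt = 135,600 + 233,000×28.8 = 6,846,000; volume = 459,000 m³
S = 6,846,000 / 459,000 = 14.915 ppt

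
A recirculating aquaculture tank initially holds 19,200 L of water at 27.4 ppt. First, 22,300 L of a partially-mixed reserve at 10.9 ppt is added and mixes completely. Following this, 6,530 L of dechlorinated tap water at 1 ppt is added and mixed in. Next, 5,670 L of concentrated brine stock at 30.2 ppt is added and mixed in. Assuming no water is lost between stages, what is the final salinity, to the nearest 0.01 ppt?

Total salt / total volume:
Initial salt = 19,200×27.4 = 526,080
After stage 1: salt = 526,080 + 22,300×10.9 = 769,150; volume = 41,500 L; S = 18.534 ppt
After stage 2: salt = 769,150 + 6,530×1 = 775,680; volume = 48,030 L; S = 16.15 ppt
After stage 3: salt = 775,680 + 5,670×30.2 = 946,914; volume = 53,700 L
S = 946,914 / 53,700 = 17.6334 ppt

17.63 ppt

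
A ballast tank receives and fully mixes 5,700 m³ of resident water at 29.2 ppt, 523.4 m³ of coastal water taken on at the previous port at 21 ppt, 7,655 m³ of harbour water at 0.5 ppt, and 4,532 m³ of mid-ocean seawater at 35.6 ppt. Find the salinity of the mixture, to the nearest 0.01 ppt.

By conservation of dissolved salt,
salt = 5,700×29.2 + 523.4×21 + 7,655×0.5 + 4,532×35.6 = 166,440 + 10,991.4 + 3,827.5 + 161,339.2 = 342,598.1
volume = 5,700 + 523.4 + 7,655 + 4,532 = 18,410.4 m³
S = 342,598.1 / 18,410.4 = 18.6089 ppt

18.61 ppt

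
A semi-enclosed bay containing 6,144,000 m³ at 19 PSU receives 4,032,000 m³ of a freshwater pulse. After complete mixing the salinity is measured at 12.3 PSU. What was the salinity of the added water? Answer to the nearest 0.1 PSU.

2.1 PSU

Salt balance: 6,144,000×19 + 4,032,000×S = 10,176,000×12.3
116,736,000 + 4,032,000·S = 125,164,800
S = (125,164,800 − 116,736,000) / 4,032,000 = 2.0905 PSU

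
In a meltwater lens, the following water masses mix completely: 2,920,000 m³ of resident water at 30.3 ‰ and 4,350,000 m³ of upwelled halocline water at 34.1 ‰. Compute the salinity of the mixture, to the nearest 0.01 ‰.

32.57 ‰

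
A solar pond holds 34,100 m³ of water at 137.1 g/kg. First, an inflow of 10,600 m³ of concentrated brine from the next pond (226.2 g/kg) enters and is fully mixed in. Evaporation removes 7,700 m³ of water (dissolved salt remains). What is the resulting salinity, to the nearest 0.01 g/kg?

After mixing: salt = 34,100×137.1 + 10,600×226.2 = 7,072,830; volume = 44,700 m³
After evaporation: salt unchanged = 7,072,830; volume = 44,700 − 7,700 = 37,000 m³
S = 7,072,830 / 37,000 = 191.1576 g/kg

191.16 g/kg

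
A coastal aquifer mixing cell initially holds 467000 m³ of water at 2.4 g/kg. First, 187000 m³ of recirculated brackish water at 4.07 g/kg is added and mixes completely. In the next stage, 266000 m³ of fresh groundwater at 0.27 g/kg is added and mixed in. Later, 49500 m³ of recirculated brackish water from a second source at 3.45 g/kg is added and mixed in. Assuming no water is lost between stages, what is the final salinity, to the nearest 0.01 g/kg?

2.19 g/kg

Conserving salt mass:
Initial salt = 467,000×2.4 = 1,120,800
After stage 1: salt = 1,120,800 + 187,000×4.07 = 1,881,890; volume = 654,000 m³; S = 2.878 g/kg
After stage 2: salt = 1,881,890 + 266,000×0.27 = 1,953,710; volume = 920,000 m³; S = 2.124 g/kg
After stage 3: salt = 1,953,710 + 49,500×3.45 = 2,124,485; volume = 969,500 m³
S = 2,124,485 / 969,500 = 2.1913 g/kg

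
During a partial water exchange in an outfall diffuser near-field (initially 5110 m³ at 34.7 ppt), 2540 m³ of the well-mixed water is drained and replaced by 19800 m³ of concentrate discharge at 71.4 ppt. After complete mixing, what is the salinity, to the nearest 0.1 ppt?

67.2 ppt

Remaining after removal: 2,570 m³ at 34.7 ppt (salt = 89,179)
After addition: salt = 89,179 + 19,800×71.4 = 1,502,899; volume = 22,370 m³
S = 1,502,899 / 22,370 = 67.1837 ppt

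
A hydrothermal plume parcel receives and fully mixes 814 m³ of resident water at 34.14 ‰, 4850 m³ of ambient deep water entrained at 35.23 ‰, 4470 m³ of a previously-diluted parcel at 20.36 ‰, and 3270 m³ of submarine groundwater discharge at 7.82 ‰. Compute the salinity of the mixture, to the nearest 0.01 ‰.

23.52 ‰

Weighted by volume,
salt = 814×34.14 + 4,850×35.23 + 4,470×20.36 + 3,270×7.82 = 27,789.96 + 170,865.5 + 91,009.2 + 25,571.4 = 315,236.06
volume = 814 + 4,850 + 4,470 + 3,270 = 13,404 m³
S = 315,236.06 / 13,404 = 23.5181 ‰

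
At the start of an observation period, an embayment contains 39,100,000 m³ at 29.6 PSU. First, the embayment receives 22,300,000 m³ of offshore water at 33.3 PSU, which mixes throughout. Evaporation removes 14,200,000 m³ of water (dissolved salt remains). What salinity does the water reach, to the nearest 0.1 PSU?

40.3 PSU

After mixing: salt = 39,100,000×29.6 + 22,300,000×33.3 = 1,899,950,000; volume = 61,400,000 m³
After evaporation: salt unchanged = 1,899,950,000; volume = 61,400,000 − 14,200,000 = 47,200,000 m³
S = 1,899,950,000 / 47,200,000 = 40.2532 PSU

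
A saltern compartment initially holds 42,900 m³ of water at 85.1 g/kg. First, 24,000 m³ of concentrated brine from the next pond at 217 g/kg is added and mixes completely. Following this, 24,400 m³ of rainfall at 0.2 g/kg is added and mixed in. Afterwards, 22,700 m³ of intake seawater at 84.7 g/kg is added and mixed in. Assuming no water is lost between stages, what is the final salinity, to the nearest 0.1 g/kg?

94.6 g/kg

Total salt / total volume:
Initial salt = 42,900×85.1 = 3,650,790
After stage 1: salt = 3,650,790 + 24,000×217 = 8,858,790; volume = 66,900 m³; S = 132.418 g/kg
After stage 2: salt = 8,858,790 + 24,400×0.2 = 8,863,670; volume = 91,300 m³; S = 97.083 g/kg
After stage 3: salt = 8,863,670 + 22,700×84.7 = 10,786,360; volume = 114,000 m³
S = 10,786,360 / 114,000 = 94.6172 g/kg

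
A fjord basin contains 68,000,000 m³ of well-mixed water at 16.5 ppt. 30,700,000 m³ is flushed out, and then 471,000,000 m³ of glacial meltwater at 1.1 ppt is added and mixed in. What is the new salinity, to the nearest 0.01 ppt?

2.23 ppt

Remaining after removal: 37,300,000 m³ at 16.5 ppt (salt = 615,450,000)
After addition: salt = 615,450,000 + 471,000,000×1.1 = 1,133,550,000; volume = 508,300,000 m³
S = 1,133,550,000 / 508,300,000 = 2.2301 ppt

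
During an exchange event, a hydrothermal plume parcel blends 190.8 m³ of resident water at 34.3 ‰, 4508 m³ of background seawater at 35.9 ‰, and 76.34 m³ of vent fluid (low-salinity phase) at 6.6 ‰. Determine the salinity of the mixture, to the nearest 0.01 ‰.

Mass of salt is conserved:
salt = 190.8×34.3 + 4,508×35.9 + 76.34×6.6 = 6,544.44 + 161,837.2 + 503.844 = 168,885.484
volume = 190.8 + 4,508 + 76.34 = 4,775.14 m³
S = 168,885.484 / 4,775.14 = 35.3677 ‰

35.37 ‰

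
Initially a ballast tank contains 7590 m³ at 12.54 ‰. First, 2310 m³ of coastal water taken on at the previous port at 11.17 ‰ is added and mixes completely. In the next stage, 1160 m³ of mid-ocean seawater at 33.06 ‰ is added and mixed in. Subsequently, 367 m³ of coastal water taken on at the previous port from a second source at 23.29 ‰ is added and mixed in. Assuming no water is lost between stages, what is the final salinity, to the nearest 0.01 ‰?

14.69 ‰

Weighted by volume,
Initial salt = 7,590×12.54 = 95,178.6
After stage 1: salt = 95,178.6 + 2,310×11.17 = 120,981.3; volume = 9,900 m³; S = 12.22 ‰
After stage 2: salt = 120,981.3 + 1,160×33.06 = 159,330.9; volume = 11,060 m³; S = 14.406 ‰
After stage 3: salt = 159,330.9 + 367×23.29 = 167,878.33; volume = 11,427 m³
S = 167,878.33 / 11,427 = 14.6914 ‰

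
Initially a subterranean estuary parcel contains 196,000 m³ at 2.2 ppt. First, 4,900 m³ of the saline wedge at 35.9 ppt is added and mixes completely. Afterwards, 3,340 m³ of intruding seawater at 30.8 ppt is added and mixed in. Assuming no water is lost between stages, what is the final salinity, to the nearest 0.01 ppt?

3.48 ppt

Weighted by volume,
Initial salt = 196,000×2.2 = 431,200
After stage 1: salt = 431,200 + 4,900×35.9 = 607,110; volume = 200,900 m³; S = 3.022 ppt
After stage 2: salt = 607,110 + 3,340×30.8 = 709,982; volume = 204,240 m³
S = 709,982 / 204,240 = 3.4762 ppt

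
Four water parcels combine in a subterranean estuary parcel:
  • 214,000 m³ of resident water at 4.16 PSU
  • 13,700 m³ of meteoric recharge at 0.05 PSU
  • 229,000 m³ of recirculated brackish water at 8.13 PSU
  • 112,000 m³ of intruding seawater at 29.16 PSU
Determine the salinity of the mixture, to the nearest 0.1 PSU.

10.6 PSU

Mass of salt is conserved:
salt = 214,000×4.16 + 13,700×0.05 + 229,000×8.13 + 112,000×29.16 = 890,240 + 685 + 1,861,770 + 3,265,920 = 6,018,615
volume = 214,000 + 13,700 + 229,000 + 112,000 = 568,700 m³
S = 6,018,615 / 568,700 = 10.583 PSU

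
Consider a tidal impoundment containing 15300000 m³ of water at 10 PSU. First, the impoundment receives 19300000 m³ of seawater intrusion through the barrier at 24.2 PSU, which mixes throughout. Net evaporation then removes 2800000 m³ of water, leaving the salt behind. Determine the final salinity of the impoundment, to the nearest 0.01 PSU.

19.50 PSU

After mixing: salt = 15,300,000×10 + 19,300,000×24.2 = 620,060,000; volume = 34,600,000 m³
After evaporation: salt unchanged = 620,060,000; volume = 34,600,000 − 2,800,000 = 31,800,000 m³
S = 620,060,000 / 31,800,000 = 19.4987 PSU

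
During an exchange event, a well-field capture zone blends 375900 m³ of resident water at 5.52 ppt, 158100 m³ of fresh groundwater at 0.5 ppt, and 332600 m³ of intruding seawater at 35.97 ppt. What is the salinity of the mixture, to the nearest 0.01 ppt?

16.29 ppt

Weighted by volume,
salt = 375,900×5.52 + 158,100×0.5 + 332,600×35.97 = 2,074,968 + 79,050 + 11,963,622 = 14,117,640
volume = 375,900 + 158,100 + 332,600 = 866,600 m³
S = 14,117,640 / 866,600 = 16.2908 ppt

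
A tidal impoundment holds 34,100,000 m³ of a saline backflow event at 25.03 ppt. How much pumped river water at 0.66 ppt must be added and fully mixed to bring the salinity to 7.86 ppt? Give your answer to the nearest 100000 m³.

81300000 m³

Salt balance: 34,100,000×25.03 + V×0.66 = (34,100,000+V)×7.86
853,523,000 + 0.66V = 268,026,000 + 7.86V
585,497,000 = 7.2V
V = 81,319,027.78 m³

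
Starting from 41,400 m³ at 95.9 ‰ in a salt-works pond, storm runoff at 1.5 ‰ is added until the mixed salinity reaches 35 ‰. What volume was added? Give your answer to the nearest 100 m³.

75300 m³

Salt balance: 41,400×95.9 + V×1.5 = (41,400+V)×35
3,970,260 + 1.5V = 1,449,000 + 35V
2,521,260 = 33.5V
V = 75,261.49 m³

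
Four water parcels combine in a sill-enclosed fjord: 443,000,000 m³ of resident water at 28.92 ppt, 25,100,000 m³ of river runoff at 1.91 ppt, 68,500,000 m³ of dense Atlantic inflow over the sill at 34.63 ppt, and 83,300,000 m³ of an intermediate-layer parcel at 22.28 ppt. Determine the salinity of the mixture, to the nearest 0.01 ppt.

By conservation of dissolved salt,
salt = 443,000,000×28.92 + 25,100,000×1.91 + 68,500,000×34.63 + 83,300,000×22.28 = 12,811,560,000 + 47,941,000 + 2,372,155,000 + 1,855,924,000 = 17,087,580,000
volume = 443,000,000 + 25,100,000 + 68,500,000 + 83,300,000 = 619,900,000 m³
S = 17,087,580,000 / 619,900,000 = 27.5651 ppt

27.57 ppt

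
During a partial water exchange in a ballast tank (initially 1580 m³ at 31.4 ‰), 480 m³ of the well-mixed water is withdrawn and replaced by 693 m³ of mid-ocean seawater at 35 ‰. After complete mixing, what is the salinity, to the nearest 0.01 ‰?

32.79 ‰

Remaining after removal: 1,100 m³ at 31.4 ‰ (salt = 34,540)
After addition: salt = 34,540 + 693×35 = 58,795; volume = 1,793 m³
S = 58,795 / 1,793 = 32.7914 ‰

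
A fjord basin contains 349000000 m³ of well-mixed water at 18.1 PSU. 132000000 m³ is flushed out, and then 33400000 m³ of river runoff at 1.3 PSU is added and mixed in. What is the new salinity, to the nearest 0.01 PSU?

Remaining after removal: 217,000,000 m³ at 18.1 PSU (salt = 3,927,700,000)
After addition: salt = 3,927,700,000 + 33,400,000×1.3 = 3,971,120,000; volume = 250,400,000 m³
S = 3,971,120,000 / 250,400,000 = 15.8591 PSU

15.86 PSU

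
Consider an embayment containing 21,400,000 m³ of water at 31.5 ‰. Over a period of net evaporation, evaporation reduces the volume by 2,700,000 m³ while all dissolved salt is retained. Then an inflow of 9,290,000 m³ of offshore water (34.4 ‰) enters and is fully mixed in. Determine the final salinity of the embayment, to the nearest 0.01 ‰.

After evaporation: salt = 21,400,000×31.5 = 674,100,000; volume = 21,400,000 − 2,700,000 = 18,700,000 m³
After mixing: salt = 674,100,000 + 9,290,000×34.4 = 993,676,000; volume = 18,700,000 + 9,290,000 = 27,990,000 m³
S = 993,676,000 / 27,990,000 = 35.5011 ‰

35.50 ‰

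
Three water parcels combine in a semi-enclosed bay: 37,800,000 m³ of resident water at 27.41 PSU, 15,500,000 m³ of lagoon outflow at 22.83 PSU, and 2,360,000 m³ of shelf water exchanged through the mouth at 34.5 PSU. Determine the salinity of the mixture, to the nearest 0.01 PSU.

26.44 PSU

Weighted by volume,
salt = 37,800,000×27.41 + 15,500,000×22.83 + 2,360,000×34.5 = 1,036,098,000 + 353,865,000 + 81,420,000 = 1,471,383,000
volume = 37,800,000 + 15,500,000 + 2,360,000 = 55,660,000 m³
S = 1,471,383,000 / 55,660,000 = 26.4352 PSU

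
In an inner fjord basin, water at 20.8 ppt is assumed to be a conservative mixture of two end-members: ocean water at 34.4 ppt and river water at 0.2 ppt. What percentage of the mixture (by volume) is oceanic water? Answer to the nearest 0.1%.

60.2%

Let g be the oceanic fraction. Salt balance per unit volume:
g×34.4 + (1−g)×0.2 = 20.8
g = (20.8 − 0.2) / (34.4 − 0.2) = 20.6/34.2 = 0.6023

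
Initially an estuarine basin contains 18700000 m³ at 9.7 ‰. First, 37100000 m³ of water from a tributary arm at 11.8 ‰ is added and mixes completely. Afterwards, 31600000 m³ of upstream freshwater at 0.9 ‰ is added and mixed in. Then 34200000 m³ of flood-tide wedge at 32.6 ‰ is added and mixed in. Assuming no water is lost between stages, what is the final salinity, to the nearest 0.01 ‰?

Conserving salt mass:
Initial salt = 18,700,000×9.7 = 181,390,000
After stage 1: salt = 181,390,000 + 37,100,000×11.8 = 619,170,000; volume = 55,800,000 m³; S = 11.096 ‰
After stage 2: salt = 619,170,000 + 31,600,000×0.9 = 647,610,000; volume = 87,400,000 m³; S = 7.41 ‰
After stage 3: salt = 647,610,000 + 34,200,000×32.6 = 1,762,530,000; volume = 121,600,000 m³
S = 1,762,530,000 / 121,600,000 = 14.4945 ‰

14.49 ‰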